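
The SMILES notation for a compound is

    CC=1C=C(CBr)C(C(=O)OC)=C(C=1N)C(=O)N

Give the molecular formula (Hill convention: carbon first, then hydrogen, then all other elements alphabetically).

Walk through each heavy atom and fill implicit hydrogens from standard valence (C 4, N 3, O 2, S 2, halogen 1):
  atom 1: C, bond orders sum to 1 (valence 4) → 3 H
  atom 2: C, bond orders sum to 4 (valence 4) → 0 H
  atom 3: C, bond orders sum to 3 (valence 4) → 1 H
  atom 4: C, bond orders sum to 4 (valence 4) → 0 H
  atom 5: C, bond orders sum to 2 (valence 4) → 2 H
  atom 6: Br (halogen, monovalent) → 0 H
  atom 7: C, bond orders sum to 4 (valence 4) → 0 H
  atom 8: C, bond orders sum to 4 (valence 4) → 0 H
  atom 9: O, bond orders sum to 2 (valence 2) → 0 H
  atom 10: O, bond orders sum to 2 (valence 2) → 0 H
  atom 11: C, bond orders sum to 1 (valence 4) → 3 H
  atom 12: C, bond orders sum to 4 (valence 4) → 0 H
  atom 13: C, bond orders sum to 4 (valence 4) → 0 H
  atom 14: N, bond orders sum to 1 (valence 3) → 2 H
  atom 15: C, bond orders sum to 4 (valence 4) → 0 H
  atom 16: O, bond orders sum to 2 (valence 2) → 0 H
  atom 17: N, bond orders sum to 1 (valence 3) → 2 H
Totals → C:11, H:13, Br:1, N:2, O:3.
In Hill order: C11H13BrN2O3.

C11H13BrN2O3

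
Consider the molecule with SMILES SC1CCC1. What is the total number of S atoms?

1

Scan the SMILES for S atoms (remember two-letter symbols like Cl and Br are single atoms).
Sulfur count: 1.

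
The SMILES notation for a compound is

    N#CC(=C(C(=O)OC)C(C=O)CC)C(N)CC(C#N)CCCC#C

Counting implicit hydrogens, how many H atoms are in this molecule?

23

Walk through each heavy atom and fill implicit hydrogens from standard valence (C 4, N 3, O 2, S 2, halogen 1):
  atom 1: N, bond orders sum to 3 (valence 3) → 0 H
  atom 2: C, bond orders sum to 4 (valence 4) → 0 H
  atom 3: C, bond orders sum to 4 (valence 4) → 0 H
  atom 4: C, bond orders sum to 4 (valence 4) → 0 H
  atom 5: C, bond orders sum to 4 (valence 4) → 0 H
  atom 6: O, bond orders sum to 2 (valence 2) → 0 H
  atom 7: O, bond orders sum to 2 (valence 2) → 0 H
  atom 8: C, bond orders sum to 1 (valence 4) → 3 H
  atom 9: C, bond orders sum to 3 (valence 4) → 1 H
  atom 10: C, bond orders sum to 3 (valence 4) → 1 H
  atom 11: O, bond orders sum to 2 (valence 2) → 0 H
  atom 12: C, bond orders sum to 2 (valence 4) → 2 H
  atom 13: C, bond orders sum to 1 (valence 4) → 3 H
  atom 14: C, bond orders sum to 3 (valence 4) → 1 H
  atom 15: N, bond orders sum to 1 (valence 3) → 2 H
  atom 16: C, bond orders sum to 2 (valence 4) → 2 H
  atom 17: C, bond orders sum to 3 (valence 4) → 1 H
  atom 18: C, bond orders sum to 4 (valence 4) → 0 H
  atom 19: N, bond orders sum to 3 (valence 3) → 0 H
  atom 20: C, bond orders sum to 2 (valence 4) → 2 H
  atom 21: C, bond orders sum to 2 (valence 4) → 2 H
  atom 22: C, bond orders sum to 2 (valence 4) → 2 H
  atom 23: C, bond orders sum to 4 (valence 4) → 0 H
  atom 24: C, bond orders sum to 3 (valence 4) → 1 H
Total hydrogens: 23.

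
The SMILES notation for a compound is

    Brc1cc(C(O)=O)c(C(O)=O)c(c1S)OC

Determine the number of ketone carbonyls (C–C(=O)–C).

Scan the SMILES for the ketone motif — none present.
Groups that are present: 2 carboxylic acid, 1 ether, 1 thiol.

0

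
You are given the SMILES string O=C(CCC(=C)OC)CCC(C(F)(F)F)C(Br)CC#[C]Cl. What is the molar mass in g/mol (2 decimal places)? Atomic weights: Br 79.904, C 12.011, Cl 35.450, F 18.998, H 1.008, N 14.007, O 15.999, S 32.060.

389.64 g/mol

First, the molecular formula is C14H17BrClF3O2 (counting implicit H from valence).
  Br: 1 × 79.904 = 79.904
  C: 14 × 12.011 = 168.154
  Cl: 1 × 35.450 = 35.450
  F: 3 × 18.998 = 56.994
  H: 17 × 1.008 = 17.136
  O: 2 × 15.999 = 31.998
Sum: 1×79.904 + 14×12.011 + 1×35.450 + 3×18.998 + 17×1.008 + 2×15.999 = 389.636 → 389.64 g/mol.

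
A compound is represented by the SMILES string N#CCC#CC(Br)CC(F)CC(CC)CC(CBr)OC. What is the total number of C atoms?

Count every carbon token in the SMILES (each C, including those in ring-closure positions and inside branches).
Carbon count: 15.

15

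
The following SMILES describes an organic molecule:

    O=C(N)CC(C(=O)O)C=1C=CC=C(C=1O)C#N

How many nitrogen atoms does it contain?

2

Scan the SMILES for N atoms (remember two-letter symbols like Cl and Br are single atoms).
Nitrogen count: 2.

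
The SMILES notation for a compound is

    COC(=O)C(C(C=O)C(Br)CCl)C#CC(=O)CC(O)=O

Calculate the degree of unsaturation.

Degree of unsaturation = (number of rings) + (number of π bonds).
Ring closures in the SMILES: 0.
π bonds: 4 double bonds (each 1 DoU), 1 triple bond (each 2 DoU) → 6 DoU from unsaturation.
Total DoU = 0 + 6 = 6.

6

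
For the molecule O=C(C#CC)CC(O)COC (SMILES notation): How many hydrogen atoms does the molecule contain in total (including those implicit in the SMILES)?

12

Walk through each heavy atom and fill implicit hydrogens from standard valence (C 4, N 3, O 2, S 2, halogen 1):
  atom 1: O, bond orders sum to 2 (valence 2) → 0 H
  atom 2: C, bond orders sum to 4 (valence 4) → 0 H
  atom 3: C, bond orders sum to 4 (valence 4) → 0 H
  atom 4: C, bond orders sum to 4 (valence 4) → 0 H
  atom 5: C, bond orders sum to 1 (valence 4) → 3 H
  atom 6: C, bond orders sum to 2 (valence 4) → 2 H
  atom 7: C, bond orders sum to 3 (valence 4) → 1 H
  atom 8: O, bond orders sum to 1 (valence 2) → 1 H
  atom 9: C, bond orders sum to 2 (valence 4) → 2 H
  atom 10: O, bond orders sum to 2 (valence 2) → 0 H
  atom 11: C, bond orders sum to 1 (valence 4) → 3 H
Total hydrogens: 12.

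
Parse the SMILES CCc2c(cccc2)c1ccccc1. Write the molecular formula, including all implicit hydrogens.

C14H14

Walk through each heavy atom and fill implicit hydrogens from standard valence (C 4, N 3, O 2, S 2, halogen 1); for lowercase aromatic atoms, an aromatic c carries 1 H when it has two neighbours and 0 H with three, and aromatic n carries 0 H:
  atom 1: C, bond orders sum to 1 (valence 4) → 3 H
  atom 2: C, bond orders sum to 2 (valence 4) → 2 H
  atom 3: aromatic c, 3 neighbours → 0 H
  atom 4: aromatic c, 3 neighbours → 0 H
  atom 5: aromatic c, 2 neighbours → 1 H
  atom 6: aromatic c, 2 neighbours → 1 H
  atom 7: aromatic c, 2 neighbours → 1 H
  atom 8: aromatic c, 2 neighbours → 1 H
  atom 9: aromatic c, 3 neighbours → 0 H
  atom 10: aromatic c, 2 neighbours → 1 H
  atom 11: aromatic c, 2 neighbours → 1 H
  atom 12: aromatic c, 2 neighbours → 1 H
  atom 13: aromatic c, 2 neighbours → 1 H
  atom 14: aromatic c, 2 neighbours → 1 H
Totals → C:14, H:14.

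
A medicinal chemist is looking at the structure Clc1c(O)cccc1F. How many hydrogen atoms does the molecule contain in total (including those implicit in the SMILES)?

4

Walk through each heavy atom and fill implicit hydrogens from standard valence (C 4, N 3, O 2, S 2, halogen 1); for lowercase aromatic atoms, an aromatic c carries 1 H when it has two neighbours and 0 H with three, and aromatic n carries 0 H:
  atom 1: Cl (halogen, monovalent) → 0 H
  atom 2: aromatic c, 3 neighbours → 0 H
  atom 3: aromatic c, 3 neighbours → 0 H
  atom 4: O, bond orders sum to 1 (valence 2) → 1 H
  atom 5: aromatic c, 2 neighbours → 1 H
  atom 6: aromatic c, 2 neighbours → 1 H
  atom 7: aromatic c, 2 neighbours → 1 H
  atom 8: aromatic c, 3 neighbours → 0 H
  atom 9: F (halogen, monovalent) → 0 H
Total hydrogens: 4.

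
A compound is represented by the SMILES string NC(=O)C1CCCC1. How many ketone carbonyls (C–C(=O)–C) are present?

0

Scan the SMILES for the ketone motif — none present.
Groups that are present: 1 amide.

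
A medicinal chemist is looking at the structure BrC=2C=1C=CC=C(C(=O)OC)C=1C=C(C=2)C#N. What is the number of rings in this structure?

2

In SMILES, each pair of matching ring-closure digits denotes one ring-closing bond; the number of such bonds equals the number of independent rings.
Ring-closure bonds here: 2.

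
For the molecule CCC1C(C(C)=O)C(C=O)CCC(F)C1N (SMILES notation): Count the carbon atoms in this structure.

Count every carbon token in the SMILES (each C, including those in ring-closure positions and inside branches).
Carbon count: 12.

12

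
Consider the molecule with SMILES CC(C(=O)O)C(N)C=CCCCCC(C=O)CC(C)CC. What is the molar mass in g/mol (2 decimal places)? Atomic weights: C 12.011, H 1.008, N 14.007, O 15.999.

297.44 g/mol

First, the molecular formula is C17H31NO3 (counting implicit H from valence).
  C: 17 × 12.011 = 204.187
  H: 31 × 1.008 = 31.248
  N: 1 × 14.007 = 14.007
  O: 3 × 15.999 = 47.997
Sum: 17×12.011 + 31×1.008 + 1×14.007 + 3×15.999 = 297.439 → 297.44 g/mol.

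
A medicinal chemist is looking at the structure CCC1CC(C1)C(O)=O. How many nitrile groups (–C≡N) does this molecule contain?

Scan the SMILES for the nitrile motif — none present.
Groups that are present: 1 carboxylic acid.

0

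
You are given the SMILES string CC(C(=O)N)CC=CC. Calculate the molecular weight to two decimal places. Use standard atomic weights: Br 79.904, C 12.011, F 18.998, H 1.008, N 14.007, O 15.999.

First, the molecular formula is C7H13NO (counting implicit H from valence).
  C: 7 × 12.011 = 84.077
  H: 13 × 1.008 = 13.104
  N: 1 × 14.007 = 14.007
  O: 1 × 15.999 = 15.999
Sum: 7×12.011 + 13×1.008 + 1×14.007 + 1×15.999 = 127.187 → 127.19 g/mol.

127.19 g/mol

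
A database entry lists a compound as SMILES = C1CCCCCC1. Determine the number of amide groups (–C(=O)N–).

0

Scan the SMILES for the amide motif — none present.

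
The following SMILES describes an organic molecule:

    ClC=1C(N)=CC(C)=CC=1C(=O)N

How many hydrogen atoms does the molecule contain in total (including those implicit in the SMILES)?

Walk through each heavy atom and fill implicit hydrogens from standard valence (C 4, N 3, O 2, S 2, halogen 1):
  atom 1: Cl (halogen, monovalent) → 0 H
  atom 2: C, bond orders sum to 4 (valence 4) → 0 H
  atom 3: C, bond orders sum to 4 (valence 4) → 0 H
  atom 4: N, bond orders sum to 1 (valence 3) → 2 H
  atom 5: C, bond orders sum to 3 (valence 4) → 1 H
  atom 6: C, bond orders sum to 4 (valence 4) → 0 H
  atom 7: C, bond orders sum to 1 (valence 4) → 3 H
  atom 8: C, bond orders sum to 3 (valence 4) → 1 H
  atom 9: C, bond orders sum to 4 (valence 4) → 0 H
  atom 10: C, bond orders sum to 4 (valence 4) → 0 H
  atom 11: O, bond orders sum to 2 (valence 2) → 0 H
  atom 12: N, bond orders sum to 1 (valence 3) → 2 H
Total hydrogens: 9.

9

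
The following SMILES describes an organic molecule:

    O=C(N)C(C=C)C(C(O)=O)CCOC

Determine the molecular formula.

C9H15NO4

Walk through each heavy atom and fill implicit hydrogens from standard valence (C 4, N 3, O 2, S 2, halogen 1):
  atom 1: O, bond orders sum to 2 (valence 2) → 0 H
  atom 2: C, bond orders sum to 4 (valence 4) → 0 H
  atom 3: N, bond orders sum to 1 (valence 3) → 2 H
  atom 4: C, bond orders sum to 3 (valence 4) → 1 H
  atom 5: C, bond orders sum to 3 (valence 4) → 1 H
  atom 6: C, bond orders sum to 2 (valence 4) → 2 H
  atom 7: C, bond orders sum to 3 (valence 4) → 1 H
  atom 8: C, bond orders sum to 4 (valence 4) → 0 H
  atom 9: O, bond orders sum to 1 (valence 2) → 1 H
  atom 10: O, bond orders sum to 2 (valence 2) → 0 H
  atom 11: C, bond orders sum to 2 (valence 4) → 2 H
  atom 12: C, bond orders sum to 2 (valence 4) → 2 H
  atom 13: O, bond orders sum to 2 (valence 2) → 0 H
  atom 14: C, bond orders sum to 1 (valence 4) → 3 H
Totals → C:9, H:15, N:1, O:4.
In Hill order: C9H15NO4.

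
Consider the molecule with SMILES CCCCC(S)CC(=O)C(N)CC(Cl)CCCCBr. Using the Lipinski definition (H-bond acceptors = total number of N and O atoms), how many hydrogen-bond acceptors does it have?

2

N atoms: 1; O atoms: 1.
Lipinski HBA = 1 + 1 = 2.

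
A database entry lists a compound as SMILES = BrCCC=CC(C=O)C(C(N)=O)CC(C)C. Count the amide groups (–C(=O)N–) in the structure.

The amide motif appears at heavy-atom position 10 in the SMILES.
Other groups present: 1 aldehyde, 1 alkene.
Amide count: 1.

1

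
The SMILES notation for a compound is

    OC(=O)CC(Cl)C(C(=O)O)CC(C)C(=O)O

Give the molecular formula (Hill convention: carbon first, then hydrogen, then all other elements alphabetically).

C9H13ClO6

Walk through each heavy atom and fill implicit hydrogens from standard valence (C 4, N 3, O 2, S 2, halogen 1):
  atom 1: O, bond orders sum to 1 (valence 2) → 1 H
  atom 2: C, bond orders sum to 4 (valence 4) → 0 H
  atom 3: O, bond orders sum to 2 (valence 2) → 0 H
  atom 4: C, bond orders sum to 2 (valence 4) → 2 H
  atom 5: C, bond orders sum to 3 (valence 4) → 1 H
  atom 6: Cl (halogen, monovalent) → 0 H
  atom 7: C, bond orders sum to 3 (valence 4) → 1 H
  atom 8: C, bond orders sum to 4 (valence 4) → 0 H
  atom 9: O, bond orders sum to 2 (valence 2) → 0 H
  atom 10: O, bond orders sum to 1 (valence 2) → 1 H
  atom 11: C, bond orders sum to 2 (valence 4) → 2 H
  atom 12: C, bond orders sum to 3 (valence 4) → 1 H
  atom 13: C, bond orders sum to 1 (valence 4) → 3 H
  atom 14: C, bond orders sum to 4 (valence 4) → 0 H
  atom 15: O, bond orders sum to 2 (valence 2) → 0 H
  atom 16: O, bond orders sum to 1 (valence 2) → 1 H
Totals → C:9, H:13, Cl:1, O:6.
In Hill order: C9H13ClO6.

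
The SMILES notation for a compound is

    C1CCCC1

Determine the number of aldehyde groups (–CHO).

0

Scan the SMILES for the aldehyde motif — none present.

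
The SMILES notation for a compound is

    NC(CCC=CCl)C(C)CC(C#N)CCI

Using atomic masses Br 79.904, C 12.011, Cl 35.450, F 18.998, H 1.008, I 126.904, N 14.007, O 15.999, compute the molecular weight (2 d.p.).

354.66 g/mol

First, the molecular formula is C12H20ClIN2 (counting implicit H from valence).
  C: 12 × 12.011 = 144.132
  Cl: 1 × 35.450 = 35.450
  H: 20 × 1.008 = 20.160
  I: 1 × 126.904 = 126.904
  N: 2 × 14.007 = 28.014
Sum: 12×12.011 + 1×35.450 + 20×1.008 + 1×126.904 + 2×14.007 = 354.660 → 354.66 g/mol.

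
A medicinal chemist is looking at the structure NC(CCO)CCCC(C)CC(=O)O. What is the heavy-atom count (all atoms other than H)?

Every atom symbol written in the SMILES (organic subset) is one heavy atom; implicit H are not written.
Heavy atoms by element → C:10, N:1, O:3.
Total: 14.

14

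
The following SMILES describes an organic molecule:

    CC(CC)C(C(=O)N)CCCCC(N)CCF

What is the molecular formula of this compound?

C13H27FN2O

Walk through each heavy atom and fill implicit hydrogens from standard valence (C 4, N 3, O 2, S 2, halogen 1):
  atom 1: C, bond orders sum to 1 (valence 4) → 3 H
  atom 2: C, bond orders sum to 3 (valence 4) → 1 H
  atom 3: C, bond orders sum to 2 (valence 4) → 2 H
  atom 4: C, bond orders sum to 1 (valence 4) → 3 H
  atom 5: C, bond orders sum to 3 (valence 4) → 1 H
  atom 6: C, bond orders sum to 4 (valence 4) → 0 H
  atom 7: O, bond orders sum to 2 (valence 2) → 0 H
  atom 8: N, bond orders sum to 1 (valence 3) → 2 H
  atom 9: C, bond orders sum to 2 (valence 4) → 2 H
  atom 10: C, bond orders sum to 2 (valence 4) → 2 H
  atom 11: C, bond orders sum to 2 (valence 4) → 2 H
  atom 12: C, bond orders sum to 2 (valence 4) → 2 H
  atom 13: C, bond orders sum to 3 (valence 4) → 1 H
  atom 14: N, bond orders sum to 1 (valence 3) → 2 H
  atom 15: C, bond orders sum to 2 (valence 4) → 2 H
  atom 16: C, bond orders sum to 2 (valence 4) → 2 H
  atom 17: F (halogen, monovalent) → 0 H
Totals → C:13, H:27, F:1, N:2, O:1.
In Hill order: C13H27FN2O.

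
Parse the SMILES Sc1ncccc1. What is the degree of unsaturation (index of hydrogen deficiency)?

Molecular formula: C5H5NS.
DoU = (2C + 2 + N − H − X) / 2, where X is the halogen count and O/S are ignored.
    = (2·5 + 2 + 1 − 5 − 0) / 2 = 8 / 2 = 4.

4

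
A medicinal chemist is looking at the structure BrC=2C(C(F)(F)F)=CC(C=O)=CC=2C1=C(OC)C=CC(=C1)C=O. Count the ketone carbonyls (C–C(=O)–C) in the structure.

0

Scan the SMILES for the ketone motif — none present.
Groups that are present: 2 aldehyde, 1 ether.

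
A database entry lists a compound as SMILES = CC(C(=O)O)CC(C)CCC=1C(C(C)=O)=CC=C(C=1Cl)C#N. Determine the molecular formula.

C17H20ClNO3

Walk through each heavy atom and fill implicit hydrogens from standard valence (C 4, N 3, O 2, S 2, halogen 1):
  atom 1: C, bond orders sum to 1 (valence 4) → 3 H
  atom 2: C, bond orders sum to 3 (valence 4) → 1 H
  atom 3: C, bond orders sum to 4 (valence 4) → 0 H
  atom 4: O, bond orders sum to 2 (valence 2) → 0 H
  atom 5: O, bond orders sum to 1 (valence 2) → 1 H
  atom 6: C, bond orders sum to 2 (valence 4) → 2 H
  atom 7: C, bond orders sum to 3 (valence 4) → 1 H
  atom 8: C, bond orders sum to 1 (valence 4) → 3 H
  atom 9: C, bond orders sum to 2 (valence 4) → 2 H
  atom 10: C, bond orders sum to 2 (valence 4) → 2 H
  atom 11: C, bond orders sum to 4 (valence 4) → 0 H
  atom 12: C, bond orders sum to 4 (valence 4) → 0 H
  atom 13: C, bond orders sum to 4 (valence 4) → 0 H
  atom 14: C, bond orders sum to 1 (valence 4) → 3 H
  atom 15: O, bond orders sum to 2 (valence 2) → 0 H
  atom 16: C, bond orders sum to 3 (valence 4) → 1 H
  atom 17: C, bond orders sum to 3 (valence 4) → 1 H
  atom 18: C, bond orders sum to 4 (valence 4) → 0 H
  atom 19: C, bond orders sum to 4 (valence 4) → 0 H
  atom 20: Cl (halogen, monovalent) → 0 H
  atom 21: C, bond orders sum to 4 (valence 4) → 0 H
  atom 22: N, bond orders sum to 3 (valence 3) → 0 H
Totals → C:17, H:20, Cl:1, N:1, O:3.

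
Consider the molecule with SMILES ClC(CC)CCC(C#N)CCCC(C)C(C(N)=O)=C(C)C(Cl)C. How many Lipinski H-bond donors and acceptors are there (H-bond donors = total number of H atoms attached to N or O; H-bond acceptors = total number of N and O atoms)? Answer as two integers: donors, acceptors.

2, 3

Donors: find every N or O and count the H atoms it carries.
  atom 9 (N): bond orders sum to 3 → 0 H
  atom 17 (N): bond orders sum to 1 → 2 H
  atom 18 (O): bond orders sum to 2 → 0 H
Lipinski HBD = 2.
Acceptors: N atoms = 2, O atoms = 1 → HBA = 3.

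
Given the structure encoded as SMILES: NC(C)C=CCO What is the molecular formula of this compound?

Walk through each heavy atom and fill implicit hydrogens from standard valence (C 4, N 3, O 2, S 2, halogen 1):
  atom 1: N, bond orders sum to 1 (valence 3) → 2 H
  atom 2: C, bond orders sum to 3 (valence 4) → 1 H
  atom 3: C, bond orders sum to 1 (valence 4) → 3 H
  atom 4: C, bond orders sum to 3 (valence 4) → 1 H
  atom 5: C, bond orders sum to 3 (valence 4) → 1 H
  atom 6: C, bond orders sum to 2 (valence 4) → 2 H
  atom 7: O, bond orders sum to 1 (valence 2) → 1 H
Totals → C:5, H:11, N:1, O:1.

C5H11NO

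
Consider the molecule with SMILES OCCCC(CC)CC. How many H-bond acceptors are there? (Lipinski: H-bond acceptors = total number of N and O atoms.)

N atoms: 0; O atoms: 1.
Lipinski HBA = 0 + 1 = 1.

1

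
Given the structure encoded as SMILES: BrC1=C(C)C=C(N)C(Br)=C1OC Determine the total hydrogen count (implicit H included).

Walk through each heavy atom and fill implicit hydrogens from standard valence (C 4, N 3, O 2, S 2, halogen 1):
  atom 1: Br (halogen, monovalent) → 0 H
  atom 2: C, bond orders sum to 4 (valence 4) → 0 H
  atom 3: C, bond orders sum to 4 (valence 4) → 0 H
  atom 4: C, bond orders sum to 1 (valence 4) → 3 H
  atom 5: C, bond orders sum to 3 (valence 4) → 1 H
  atom 6: C, bond orders sum to 4 (valence 4) → 0 H
  atom 7: N, bond orders sum to 1 (valence 3) → 2 H
  atom 8: C, bond orders sum to 4 (valence 4) → 0 H
  atom 9: Br (halogen, monovalent) → 0 H
  atom 10: C, bond orders sum to 4 (valence 4) → 0 H
  atom 11: O, bond orders sum to 2 (valence 2) → 0 H
  atom 12: C, bond orders sum to 1 (valence 4) → 3 H
Total hydrogens: 9.

9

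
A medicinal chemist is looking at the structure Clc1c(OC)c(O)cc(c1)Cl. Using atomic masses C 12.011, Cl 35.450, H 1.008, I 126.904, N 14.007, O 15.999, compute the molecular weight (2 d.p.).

First, the molecular formula is C7H6Cl2O2 (counting implicit H from valence).
  C: 7 × 12.011 = 84.077
  Cl: 2 × 35.450 = 70.900
  H: 6 × 1.008 = 6.048
  O: 2 × 15.999 = 31.998
Sum: 7×12.011 + 2×35.450 + 6×1.008 + 2×15.999 = 193.023 → 193.02 g/mol.

193.02 g/mol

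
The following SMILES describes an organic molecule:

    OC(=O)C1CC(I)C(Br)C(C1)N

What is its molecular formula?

C7H11BrINO2

Walk through each heavy atom and fill implicit hydrogens from standard valence (C 4, N 3, O 2, S 2, halogen 1):
  atom 1: O, bond orders sum to 1 (valence 2) → 1 H
  atom 2: C, bond orders sum to 4 (valence 4) → 0 H
  atom 3: O, bond orders sum to 2 (valence 2) → 0 H
  atom 4: C, bond orders sum to 3 (valence 4) → 1 H
  atom 5: C, bond orders sum to 2 (valence 4) → 2 H
  atom 6: C, bond orders sum to 3 (valence 4) → 1 H
  atom 7: I (halogen, monovalent) → 0 H
  atom 8: C, bond orders sum to 3 (valence 4) → 1 H
  atom 9: Br (halogen, monovalent) → 0 H
  atom 10: C, bond orders sum to 3 (valence 4) → 1 H
  atom 11: C, bond orders sum to 2 (valence 4) → 2 H
  atom 12: N, bond orders sum to 1 (valence 3) → 2 H
Totals → C:7, H:11, Br:1, I:1, N:1, O:2.
In Hill order: C7H11BrINO2.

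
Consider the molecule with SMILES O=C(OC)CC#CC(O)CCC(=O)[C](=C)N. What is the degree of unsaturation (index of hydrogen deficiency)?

5

Degree of unsaturation = (number of rings) + (number of π bonds).
Ring closures in the SMILES: 0.
π bonds: 3 double bonds (each 1 DoU), 1 triple bond (each 2 DoU) → 5 DoU from unsaturation.
Total DoU = 0 + 5 = 5.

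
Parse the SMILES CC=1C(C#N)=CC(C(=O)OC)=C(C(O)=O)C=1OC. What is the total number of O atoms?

Scan the SMILES for O atoms (remember two-letter symbols like Cl and Br are single atoms).
Oxygen count: 5.

5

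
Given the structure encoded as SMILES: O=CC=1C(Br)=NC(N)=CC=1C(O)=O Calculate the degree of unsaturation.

Degree of unsaturation = (number of rings) + (number of π bonds).
Ring closures in the SMILES: 1.
π bonds: 5 double bonds (each 1 DoU) → 5 DoU from unsaturation.
Total DoU = 1 + 5 = 6.

6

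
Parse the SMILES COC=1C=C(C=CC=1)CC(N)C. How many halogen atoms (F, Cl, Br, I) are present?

Scan the SMILES for the halogen motif — none present.
Groups that are present: 1 ether, 1 primary amine.

0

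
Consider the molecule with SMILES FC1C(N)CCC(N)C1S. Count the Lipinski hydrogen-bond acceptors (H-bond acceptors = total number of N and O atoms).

N atoms: 2; O atoms: 0.
Lipinski HBA = 2 + 0 = 2.

2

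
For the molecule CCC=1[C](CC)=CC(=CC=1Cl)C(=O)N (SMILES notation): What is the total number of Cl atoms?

1

Scan the SMILES for Cl atoms (remember two-letter symbols like Cl and Br are single atoms).
Chlorine count: 1.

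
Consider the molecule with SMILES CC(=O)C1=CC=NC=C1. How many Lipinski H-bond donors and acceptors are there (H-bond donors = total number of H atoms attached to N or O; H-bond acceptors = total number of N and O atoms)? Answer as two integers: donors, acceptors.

0, 2

Donors: find every N or O and count the H atoms it carries.
  atom 3 (O): bond orders sum to 2 → 0 H
  atom 7 (N): bond orders sum to 3 → 0 H
Lipinski HBD = 0.
Acceptors: N atoms = 1, O atoms = 1 → HBA = 2.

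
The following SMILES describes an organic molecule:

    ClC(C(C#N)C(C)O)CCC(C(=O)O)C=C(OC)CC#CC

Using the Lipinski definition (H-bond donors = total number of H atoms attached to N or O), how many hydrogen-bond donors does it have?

2

Donors: find every N or O and count the H atoms it carries.
  atom 5 (N): bond orders sum to 3 → 0 H
  atom 8 (O): bond orders sum to 1 → 1 H
  atom 13 (O): bond orders sum to 2 → 0 H
  atom 14 (O): bond orders sum to 1 → 1 H
  atom 17 (O): bond orders sum to 2 → 0 H
Lipinski HBD = 2.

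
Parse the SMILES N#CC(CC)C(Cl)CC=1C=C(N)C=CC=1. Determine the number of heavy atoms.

Every atom symbol written in the SMILES (organic subset) is one heavy atom; implicit H are not written.
Heavy atoms by element → C:12, Cl:1, N:2.
Total: 15.

15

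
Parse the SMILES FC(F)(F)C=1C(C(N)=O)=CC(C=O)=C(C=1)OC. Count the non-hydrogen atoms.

17

Every atom symbol written in the SMILES (organic subset) is one heavy atom; implicit H are not written.
Heavy atoms by element → C:10, F:3, N:1, O:3.
Total: 17.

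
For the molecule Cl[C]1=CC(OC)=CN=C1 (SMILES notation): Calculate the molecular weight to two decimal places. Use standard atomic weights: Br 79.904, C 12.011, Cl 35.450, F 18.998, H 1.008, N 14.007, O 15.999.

First, the molecular formula is C6H6ClNO (counting implicit H from valence).
  C: 6 × 12.011 = 72.066
  Cl: 1 × 35.450 = 35.450
  H: 6 × 1.008 = 6.048
  N: 1 × 14.007 = 14.007
  O: 1 × 15.999 = 15.999
Sum: 6×12.011 + 1×35.450 + 6×1.008 + 1×14.007 + 1×15.999 = 143.570 → 143.57 g/mol.

143.57 g/mol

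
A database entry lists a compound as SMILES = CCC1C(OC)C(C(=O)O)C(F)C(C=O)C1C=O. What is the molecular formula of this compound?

C12H17FO5

Walk through each heavy atom and fill implicit hydrogens from standard valence (C 4, N 3, O 2, S 2, halogen 1):
  atom 1: C, bond orders sum to 1 (valence 4) → 3 H
  atom 2: C, bond orders sum to 2 (valence 4) → 2 H
  atom 3: C, bond orders sum to 3 (valence 4) → 1 H
  atom 4: C, bond orders sum to 3 (valence 4) → 1 H
  atom 5: O, bond orders sum to 2 (valence 2) → 0 H
  atom 6: C, bond orders sum to 1 (valence 4) → 3 H
  atom 7: C, bond orders sum to 3 (valence 4) → 1 H
  atom 8: C, bond orders sum to 4 (valence 4) → 0 H
  atom 9: O, bond orders sum to 2 (valence 2) → 0 H
  atom 10: O, bond orders sum to 1 (valence 2) → 1 H
  atom 11: C, bond orders sum to 3 (valence 4) → 1 H
  atom 12: F (halogen, monovalent) → 0 H
  atom 13: C, bond orders sum to 3 (valence 4) → 1 H
  atom 14: C, bond orders sum to 3 (valence 4) → 1 H
  atom 15: O, bond orders sum to 2 (valence 2) → 0 H
  atom 16: C, bond orders sum to 3 (valence 4) → 1 H
  atom 17: C, bond orders sum to 3 (valence 4) → 1 H
  atom 18: O, bond orders sum to 2 (valence 2) → 0 H
Totals → C:12, H:17, F:1, O:5.
In Hill order: C12H17FO5.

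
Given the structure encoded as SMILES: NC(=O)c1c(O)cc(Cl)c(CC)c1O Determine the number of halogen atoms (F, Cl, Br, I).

Halogen atoms appear at heavy-atom position 9 (1×Cl).
Other groups present: 1 amide, 2 hydroxyl.
Halogen count: 1.

1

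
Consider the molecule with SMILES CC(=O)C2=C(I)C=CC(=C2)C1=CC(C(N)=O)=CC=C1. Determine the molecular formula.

C15H12INO2

Walk through each heavy atom and fill implicit hydrogens from standard valence (C 4, N 3, O 2, S 2, halogen 1):
  atom 1: C, bond orders sum to 1 (valence 4) → 3 H
  atom 2: C, bond orders sum to 4 (valence 4) → 0 H
  atom 3: O, bond orders sum to 2 (valence 2) → 0 H
  atom 4: C, bond orders sum to 4 (valence 4) → 0 H
  atom 5: C, bond orders sum to 4 (valence 4) → 0 H
  atom 6: I (halogen, monovalent) → 0 H
  atom 7: C, bond orders sum to 3 (valence 4) → 1 H
  atom 8: C, bond orders sum to 3 (valence 4) → 1 H
  atom 9: C, bond orders sum to 4 (valence 4) → 0 H
  atom 10: C, bond orders sum to 3 (valence 4) → 1 H
  atom 11: C, bond orders sum to 4 (valence 4) → 0 H
  atom 12: C, bond orders sum to 3 (valence 4) → 1 H
  atom 13: C, bond orders sum to 4 (valence 4) → 0 H
  atom 14: C, bond orders sum to 4 (valence 4) → 0 H
  atom 15: N, bond orders sum to 1 (valence 3) → 2 H
  atom 16: O, bond orders sum to 2 (valence 2) → 0 H
  atom 17: C, bond orders sum to 3 (valence 4) → 1 H
  atom 18: C, bond orders sum to 3 (valence 4) → 1 H
  atom 19: C, bond orders sum to 3 (valence 4) → 1 H
Totals → C:15, H:12, I:1, N:1, O:2.
In Hill order: C15H12INO2.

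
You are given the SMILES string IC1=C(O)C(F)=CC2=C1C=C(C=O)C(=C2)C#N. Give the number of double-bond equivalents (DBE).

10

Molecular formula: C12H5FINO2.
DoU = (2C + 2 + N − H − X) / 2, where X is the halogen count and O/S are ignored.
    = (2·12 + 2 + 1 − 5 − 2) / 2 = 20 / 2 = 10.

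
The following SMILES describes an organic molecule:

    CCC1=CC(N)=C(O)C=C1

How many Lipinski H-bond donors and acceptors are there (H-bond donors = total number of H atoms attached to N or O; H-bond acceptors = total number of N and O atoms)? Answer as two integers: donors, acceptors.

3, 2

Donors: find every N or O and count the H atoms it carries.
  atom 6 (N): bond orders sum to 1 → 2 H
  atom 8 (O): bond orders sum to 1 → 1 H
Lipinski HBD = 3.
Acceptors: N atoms = 1, O atoms = 1 → HBA = 2.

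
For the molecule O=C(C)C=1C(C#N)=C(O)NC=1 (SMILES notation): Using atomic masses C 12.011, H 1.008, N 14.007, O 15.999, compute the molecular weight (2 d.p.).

150.14 g/mol

First, the molecular formula is C7H6N2O2 (counting implicit H from valence).
  C: 7 × 12.011 = 84.077
  H: 6 × 1.008 = 6.048
  N: 2 × 14.007 = 28.014
  O: 2 × 15.999 = 31.998
Sum: 7×12.011 + 6×1.008 + 2×14.007 + 2×15.999 = 150.137 → 150.14 g/mol.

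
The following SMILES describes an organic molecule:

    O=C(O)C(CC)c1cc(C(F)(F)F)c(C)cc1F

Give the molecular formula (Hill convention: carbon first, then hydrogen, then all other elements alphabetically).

C12H12F4O2

Walk through each heavy atom and fill implicit hydrogens from standard valence (C 4, N 3, O 2, S 2, halogen 1); for lowercase aromatic atoms, an aromatic c carries 1 H when it has two neighbours and 0 H with three, and aromatic n carries 0 H:
  atom 1: O, bond orders sum to 2 (valence 2) → 0 H
  atom 2: C, bond orders sum to 4 (valence 4) → 0 H
  atom 3: O, bond orders sum to 1 (valence 2) → 1 H
  atom 4: C, bond orders sum to 3 (valence 4) → 1 H
  atom 5: C, bond orders sum to 2 (valence 4) → 2 H
  atom 6: C, bond orders sum to 1 (valence 4) → 3 H
  atom 7: aromatic c, 3 neighbours → 0 H
  atom 8: aromatic c, 2 neighbours → 1 H
  atom 9: aromatic c, 3 neighbours → 0 H
  atom 10: C, bond orders sum to 4 (valence 4) → 0 H
  atom 11: F (halogen, monovalent) → 0 H
  atom 12: F (halogen, monovalent) → 0 H
  atom 13: F (halogen, monovalent) → 0 H
  atom 14: aromatic c, 3 neighbours → 0 H
  atom 15: C, bond orders sum to 1 (valence 4) → 3 H
  atom 16: aromatic c, 2 neighbours → 1 H
  atom 17: aromatic c, 3 neighbours → 0 H
  atom 18: F (halogen, monovalent) → 0 H
Totals → C:12, H:12, F:4, O:2.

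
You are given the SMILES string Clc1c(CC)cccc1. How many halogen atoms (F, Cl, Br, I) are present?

Halogen atoms appear at heavy-atom position 1 (1×Cl).
Halogen count: 1.

1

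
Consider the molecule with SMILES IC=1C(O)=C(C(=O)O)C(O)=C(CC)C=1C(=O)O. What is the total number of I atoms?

1

Scan the SMILES for I atoms (remember two-letter symbols like Cl and Br are single atoms).
Iodine count: 1.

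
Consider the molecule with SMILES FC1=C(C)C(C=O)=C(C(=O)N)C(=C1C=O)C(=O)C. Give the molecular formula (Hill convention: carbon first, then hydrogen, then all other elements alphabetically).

Walk through each heavy atom and fill implicit hydrogens from standard valence (C 4, N 3, O 2, S 2, halogen 1):
  atom 1: F (halogen, monovalent) → 0 H
  atom 2: C, bond orders sum to 4 (valence 4) → 0 H
  atom 3: C, bond orders sum to 4 (valence 4) → 0 H
  atom 4: C, bond orders sum to 1 (valence 4) → 3 H
  atom 5: C, bond orders sum to 4 (valence 4) → 0 H
  atom 6: C, bond orders sum to 3 (valence 4) → 1 H
  atom 7: O, bond orders sum to 2 (valence 2) → 0 H
  atom 8: C, bond orders sum to 4 (valence 4) → 0 H
  atom 9: C, bond orders sum to 4 (valence 4) → 0 H
  atom 10: O, bond orders sum to 2 (valence 2) → 0 H
  atom 11: N, bond orders sum to 1 (valence 3) → 2 H
  atom 12: C, bond orders sum to 4 (valence 4) → 0 H
  atom 13: C, bond orders sum to 4 (valence 4) → 0 H
  atom 14: C, bond orders sum to 3 (valence 4) → 1 H
  atom 15: O, bond orders sum to 2 (valence 2) → 0 H
  atom 16: C, bond orders sum to 4 (valence 4) → 0 H
  atom 17: O, bond orders sum to 2 (valence 2) → 0 H
  atom 18: C, bond orders sum to 1 (valence 4) → 3 H
Totals → C:12, H:10, F:1, N:1, O:4.

C12H10FNO4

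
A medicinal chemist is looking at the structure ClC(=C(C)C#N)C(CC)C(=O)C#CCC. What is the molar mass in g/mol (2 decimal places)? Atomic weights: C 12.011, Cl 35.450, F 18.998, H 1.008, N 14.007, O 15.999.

First, the molecular formula is C12H14ClNO (counting implicit H from valence).
  C: 12 × 12.011 = 144.132
  Cl: 1 × 35.450 = 35.450
  H: 14 × 1.008 = 14.112
  N: 1 × 14.007 = 14.007
  O: 1 × 15.999 = 15.999
Sum: 12×12.011 + 1×35.450 + 14×1.008 + 1×14.007 + 1×15.999 = 223.700 → 223.70 g/mol.

223.70 g/mol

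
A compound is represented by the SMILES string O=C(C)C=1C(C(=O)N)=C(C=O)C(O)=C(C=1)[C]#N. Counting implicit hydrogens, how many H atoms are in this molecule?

Walk through each heavy atom and fill implicit hydrogens from standard valence (C 4, N 3, O 2, S 2, halogen 1):
  atom 1: O, bond orders sum to 2 (valence 2) → 0 H
  atom 2: C, bond orders sum to 4 (valence 4) → 0 H
  atom 3: C, bond orders sum to 1 (valence 4) → 3 H
  atom 4: C, bond orders sum to 4 (valence 4) → 0 H
  atom 5: C, bond orders sum to 4 (valence 4) → 0 H
  atom 6: C, bond orders sum to 4 (valence 4) → 0 H
  atom 7: O, bond orders sum to 2 (valence 2) → 0 H
  atom 8: N, bond orders sum to 1 (valence 3) → 2 H
  atom 9: C, bond orders sum to 4 (valence 4) → 0 H
  atom 10: C, bond orders sum to 3 (valence 4) → 1 H
  atom 11: O, bond orders sum to 2 (valence 2) → 0 H
  atom 12: C, bond orders sum to 4 (valence 4) → 0 H
  atom 13: O, bond orders sum to 1 (valence 2) → 1 H
  atom 14: C, bond orders sum to 4 (valence 4) → 0 H
  atom 15: C, bond orders sum to 3 (valence 4) → 1 H
  atom 16: C with explicit H count 0
  atom 17: N, bond orders sum to 3 (valence 3) → 0 H
Total hydrogens: 8.

8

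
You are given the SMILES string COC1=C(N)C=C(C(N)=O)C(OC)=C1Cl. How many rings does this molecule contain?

In SMILES, each pair of matching ring-closure digits denotes one ring-closing bond; the number of such bonds equals the number of independent rings.
Ring-closure bonds here: 1.

1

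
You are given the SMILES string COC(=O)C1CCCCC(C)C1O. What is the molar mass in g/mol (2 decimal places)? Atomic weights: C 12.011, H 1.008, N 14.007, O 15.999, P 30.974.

186.25 g/mol

First, the molecular formula is C10H18O3 (counting implicit H from valence).
  C: 10 × 12.011 = 120.110
  H: 18 × 1.008 = 18.144
  O: 3 × 15.999 = 47.997
Sum: 10×12.011 + 18×1.008 + 3×15.999 = 186.251 → 186.25 g/mol.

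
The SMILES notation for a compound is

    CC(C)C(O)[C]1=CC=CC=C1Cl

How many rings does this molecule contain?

1

In SMILES, each pair of matching ring-closure digits denotes one ring-closing bond; the number of such bonds equals the number of independent rings.
Ring-closure bonds here: 1.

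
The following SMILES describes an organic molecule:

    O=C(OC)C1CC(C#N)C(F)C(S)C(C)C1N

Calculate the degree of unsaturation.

Degree of unsaturation = (number of rings) + (number of π bonds).
Ring closures in the SMILES: 1.
π bonds: 1 double bond (each 1 DoU), 1 triple bond (each 2 DoU) → 3 DoU from unsaturation.
Total DoU = 1 + 3 = 4.

4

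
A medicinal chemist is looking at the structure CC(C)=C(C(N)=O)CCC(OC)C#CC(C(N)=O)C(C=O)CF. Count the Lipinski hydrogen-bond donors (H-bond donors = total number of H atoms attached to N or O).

4

Donors: find every N or O and count the H atoms it carries.
  atom 6 (N): bond orders sum to 1 → 2 H
  atom 7 (O): bond orders sum to 2 → 0 H
  atom 11 (O): bond orders sum to 2 → 0 H
  atom 17 (N): bond orders sum to 1 → 2 H
  atom 18 (O): bond orders sum to 2 → 0 H
  atom 21 (O): bond orders sum to 2 → 0 H
Lipinski HBD = 4.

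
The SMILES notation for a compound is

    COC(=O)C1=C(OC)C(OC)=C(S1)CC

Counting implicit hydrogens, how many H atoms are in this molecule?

14

Walk through each heavy atom and fill implicit hydrogens from standard valence (C 4, N 3, O 2, S 2, halogen 1):
  atom 1: C, bond orders sum to 1 (valence 4) → 3 H
  atom 2: O, bond orders sum to 2 (valence 2) → 0 H
  atom 3: C, bond orders sum to 4 (valence 4) → 0 H
  atom 4: O, bond orders sum to 2 (valence 2) → 0 H
  atom 5: C, bond orders sum to 4 (valence 4) → 0 H
  atom 6: C, bond orders sum to 4 (valence 4) → 0 H
  atom 7: O, bond orders sum to 2 (valence 2) → 0 H
  atom 8: C, bond orders sum to 1 (valence 4) → 3 H
  atom 9: C, bond orders sum to 4 (valence 4) → 0 H
  atom 10: O, bond orders sum to 2 (valence 2) → 0 H
  atom 11: C, bond orders sum to 1 (valence 4) → 3 H
  atom 12: C, bond orders sum to 4 (valence 4) → 0 H
  atom 13: S, bond orders sum to 2 (valence 2) → 0 H
  atom 14: C, bond orders sum to 2 (valence 4) → 2 H
  atom 15: C, bond orders sum to 1 (valence 4) → 3 H
Total hydrogens: 14.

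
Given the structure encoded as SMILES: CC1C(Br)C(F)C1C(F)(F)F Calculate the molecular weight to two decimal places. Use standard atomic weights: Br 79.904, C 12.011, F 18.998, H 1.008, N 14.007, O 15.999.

235.02 g/mol

First, the molecular formula is C6H7BrF4 (counting implicit H from valence).
  Br: 1 × 79.904 = 79.904
  C: 6 × 12.011 = 72.066
  F: 4 × 18.998 = 75.992
  H: 7 × 1.008 = 7.056
Sum: 1×79.904 + 6×12.011 + 4×18.998 + 7×1.008 = 235.018 → 235.02 g/mol.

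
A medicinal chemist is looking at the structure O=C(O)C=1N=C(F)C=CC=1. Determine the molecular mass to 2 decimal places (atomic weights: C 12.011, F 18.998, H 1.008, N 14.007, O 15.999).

141.10 g/mol

First, the molecular formula is C6H4FNO2 (counting implicit H from valence).
  C: 6 × 12.011 = 72.066
  F: 1 × 18.998 = 18.998
  H: 4 × 1.008 = 4.032
  N: 1 × 14.007 = 14.007
  O: 2 × 15.999 = 31.998
Sum: 6×12.011 + 1×18.998 + 4×1.008 + 1×14.007 + 2×15.999 = 141.101 → 141.10 g/mol.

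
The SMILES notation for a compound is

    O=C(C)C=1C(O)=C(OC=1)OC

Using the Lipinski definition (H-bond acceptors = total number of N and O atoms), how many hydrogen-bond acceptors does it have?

N atoms: 0; O atoms: 4.
Lipinski HBA = 0 + 4 = 4.

4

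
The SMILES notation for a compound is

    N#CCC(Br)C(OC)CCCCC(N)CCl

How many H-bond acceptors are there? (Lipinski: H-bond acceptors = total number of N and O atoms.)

3

N atoms: 2; O atoms: 1.
Lipinski HBA = 2 + 1 = 3.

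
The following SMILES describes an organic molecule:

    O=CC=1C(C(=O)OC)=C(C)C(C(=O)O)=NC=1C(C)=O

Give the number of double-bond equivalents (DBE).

8

Degree of unsaturation = (number of rings) + (number of π bonds).
Ring closures in the SMILES: 1.
π bonds: 7 double bonds (each 1 DoU) → 7 DoU from unsaturation.
Total DoU = 1 + 7 = 8.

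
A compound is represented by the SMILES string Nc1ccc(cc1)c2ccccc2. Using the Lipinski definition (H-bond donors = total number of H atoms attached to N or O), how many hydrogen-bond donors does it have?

2

Donors: find every N or O and count the H atoms it carries.
  atom 1 (N): bond orders sum to 1 → 2 H
Lipinski HBD = 2.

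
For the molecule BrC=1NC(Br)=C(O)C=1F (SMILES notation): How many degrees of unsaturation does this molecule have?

3

Molecular formula: C4H2Br2FNO.
DoU = (2C + 2 + N − H − X) / 2, where X is the halogen count and O/S are ignored.
    = (2·4 + 2 + 1 − 2 − 3) / 2 = 6 / 2 = 3.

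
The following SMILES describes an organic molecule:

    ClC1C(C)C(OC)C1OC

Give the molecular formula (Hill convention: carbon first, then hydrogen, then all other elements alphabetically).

C7H13ClO2

Walk through each heavy atom and fill implicit hydrogens from standard valence (C 4, N 3, O 2, S 2, halogen 1):
  atom 1: Cl (halogen, monovalent) → 0 H
  atom 2: C, bond orders sum to 3 (valence 4) → 1 H
  atom 3: C, bond orders sum to 3 (valence 4) → 1 H
  atom 4: C, bond orders sum to 1 (valence 4) → 3 H
  atom 5: C, bond orders sum to 3 (valence 4) → 1 H
  atom 6: O, bond orders sum to 2 (valence 2) → 0 H
  atom 7: C, bond orders sum to 1 (valence 4) → 3 H
  atom 8: C, bond orders sum to 3 (valence 4) → 1 H
  atom 9: O, bond orders sum to 2 (valence 2) → 0 H
  atom 10: C, bond orders sum to 1 (valence 4) → 3 H
Totals → C:7, H:13, Cl:1, O:2.
In Hill order: C7H13ClO2.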